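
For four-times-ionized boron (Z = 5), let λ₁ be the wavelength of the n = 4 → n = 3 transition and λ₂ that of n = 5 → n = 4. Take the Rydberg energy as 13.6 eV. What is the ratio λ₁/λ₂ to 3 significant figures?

λ ∝ 1/ΔE ∝ 1/(1/n_f² − 1/n_i²), and the Z² and hc factors cancel in the ratio.
λ₁/λ₂ = (1/4² − 1/5²)/(1/3² − 1/4²) = 0.02250/0.04861 = 0.463.

0.463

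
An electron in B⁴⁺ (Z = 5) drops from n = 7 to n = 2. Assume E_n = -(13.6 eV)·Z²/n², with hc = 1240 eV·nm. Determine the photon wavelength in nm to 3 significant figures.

15.9 nm

For Z = 5 the level energies scale as Z², so the effective Rydberg energy is 13.6 × 25 = 340.0 eV.
ΔE = 340.0 × (1/2² − 1/7²) = 340.0 × 0.2296 = 78.06 eV.
λ = hc/ΔE = 1240 / 78.06 = 15.9 nm.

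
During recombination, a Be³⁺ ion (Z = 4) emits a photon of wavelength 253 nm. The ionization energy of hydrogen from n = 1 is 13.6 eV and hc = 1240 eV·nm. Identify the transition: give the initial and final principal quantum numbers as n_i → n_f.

The photon energy is ΔE = hc/λ = 1240 / 253 = 4.901 eV.
With Z = 4, ΔE = 217.6 × (1/n_f² − 1/n_i²), so 1/n_f² − 1/n_i² = 0.02252.
Trying n_f = 4 gives 1/n_i² = 0.03998, i.e. n_i ≈ 5; this pair matches.

n_i = 5, n_f = 4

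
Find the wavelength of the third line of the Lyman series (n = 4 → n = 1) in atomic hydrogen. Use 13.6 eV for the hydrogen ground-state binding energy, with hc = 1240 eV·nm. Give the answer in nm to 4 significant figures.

97.25 nm

The Lyman series terminates on n_f = 1; the third line has n_i = 1+3 = 4.
ΔE = 13.60 × (1/1² − 1/4²) = 12.75 eV.
λ = 1240 / 12.75 = 97.25 nm.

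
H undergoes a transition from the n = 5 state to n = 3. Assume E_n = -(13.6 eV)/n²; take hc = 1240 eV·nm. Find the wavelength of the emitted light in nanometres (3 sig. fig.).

1280 nm

ΔE = 13.60 × (1/3² − 1/5²) = 13.60 × 0.07111 = 0.9671 eV.
λ = hc/ΔE = 1240 / 0.9671 = 1280 nm.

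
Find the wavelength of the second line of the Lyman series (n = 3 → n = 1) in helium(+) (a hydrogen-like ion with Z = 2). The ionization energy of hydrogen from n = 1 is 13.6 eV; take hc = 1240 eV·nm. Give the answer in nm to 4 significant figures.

The Lyman series terminates on n_f = 1; the second line has n_i = 1+2 = 3.
ΔE = 54.40 × (1/1² − 1/3²) = 48.36 eV.
λ = 1240 / 48.36 = 25.64 nm.

25.64 nm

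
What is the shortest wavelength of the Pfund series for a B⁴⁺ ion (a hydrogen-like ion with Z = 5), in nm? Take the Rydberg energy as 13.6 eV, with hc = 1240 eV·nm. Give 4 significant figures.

91.18 nm

The Pfund series has lower level n_f = 5; the series limit corresponds to n_i → ∞.
ΔE_max = 13.6 × 25 / 5² = 13.60 eV.
λ_min = 1240 / 13.60 = 91.18 nm.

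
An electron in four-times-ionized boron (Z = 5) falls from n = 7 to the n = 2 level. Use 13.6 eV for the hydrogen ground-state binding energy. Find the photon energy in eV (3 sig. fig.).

78.1 eV

The Bohr energies scale as Z², so for Z = 5: E_n = −340.0/n² eV.
E_7 = −340.0/49 = −6.939 eV and E_2 = −340.0/4 = −85.00 eV.
The photon energy is |E_7 − E_2| = 78.1 eV.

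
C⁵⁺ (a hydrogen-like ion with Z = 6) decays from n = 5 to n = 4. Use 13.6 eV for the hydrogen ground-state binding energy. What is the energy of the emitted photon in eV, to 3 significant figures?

11.0 eV

The Bohr energies scale as Z², so for Z = 6: E_n = −489.6/n² eV.
E_5 = −489.6/25 = −19.58 eV and E_4 = −489.6/16 = −30.60 eV.
The photon energy is |E_5 − E_4| = 11.0 eV.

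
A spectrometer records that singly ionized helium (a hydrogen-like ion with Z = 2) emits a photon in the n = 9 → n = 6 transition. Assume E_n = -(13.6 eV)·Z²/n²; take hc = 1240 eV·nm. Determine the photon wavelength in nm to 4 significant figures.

1477 nm

For Z = 2 the level energies scale as Z², so the effective Rydberg energy is 13.6 × 4 = 54.40 eV.
ΔE = 54.40 × (1/6² − 1/9²) = 54.40 × 0.01543 = 0.8395 eV.
λ = hc/ΔE = 1240 / 0.8395 = 1477 nm.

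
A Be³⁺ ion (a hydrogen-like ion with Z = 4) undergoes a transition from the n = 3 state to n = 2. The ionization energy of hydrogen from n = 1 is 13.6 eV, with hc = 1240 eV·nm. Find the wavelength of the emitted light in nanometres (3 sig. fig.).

41.0 nm

For Z = 4 the level energies scale as Z², so the effective Rydberg energy is 13.6 × 16 = 217.6 eV.
ΔE = 217.6 × (1/2² − 1/3²) = 217.6 × 0.1389 = 30.22 eV.
λ = hc/ΔE = 1240 / 30.22 = 41.0 nm.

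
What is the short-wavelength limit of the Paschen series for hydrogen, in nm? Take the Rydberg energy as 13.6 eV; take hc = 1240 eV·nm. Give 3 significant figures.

The Paschen series has lower level n_f = 3; the series limit corresponds to n_i → ∞.
ΔE_max = 13.6 × 1 / 3² = 1.511 eV.
λ_min = 1240 / 1.511 = 821 nm.

821 nm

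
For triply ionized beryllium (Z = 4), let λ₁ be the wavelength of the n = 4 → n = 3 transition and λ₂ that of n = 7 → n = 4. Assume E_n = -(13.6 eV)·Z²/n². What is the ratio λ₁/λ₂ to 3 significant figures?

λ ∝ 1/ΔE ∝ 1/(1/n_f² − 1/n_i²), and the Z² and hc factors cancel in the ratio.
λ₁/λ₂ = (1/4² − 1/7²)/(1/3² − 1/4²) = 0.04209/0.04861 = 0.866.

0.866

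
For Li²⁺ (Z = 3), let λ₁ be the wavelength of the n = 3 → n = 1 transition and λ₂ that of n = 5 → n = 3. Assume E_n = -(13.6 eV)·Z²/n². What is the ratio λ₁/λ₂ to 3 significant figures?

λ ∝ 1/ΔE ∝ 1/(1/n_f² − 1/n_i²), and the Z² and hc factors cancel in the ratio.
λ₁/λ₂ = (1/3² − 1/5²)/(1/1² − 1/3²) = 0.07111/0.8889 = 0.0800.

0.0800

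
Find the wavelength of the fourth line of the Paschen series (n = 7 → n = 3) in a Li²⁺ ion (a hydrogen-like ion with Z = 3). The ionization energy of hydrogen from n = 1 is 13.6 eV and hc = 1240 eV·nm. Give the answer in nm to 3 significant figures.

112 nm

The Paschen series terminates on n_f = 3; the fourth line has n_i = 3+4 = 7.
ΔE = 122.4 × (1/3² − 1/7²) = 11.10 eV.
λ = 1240 / 11.10 = 112 nm.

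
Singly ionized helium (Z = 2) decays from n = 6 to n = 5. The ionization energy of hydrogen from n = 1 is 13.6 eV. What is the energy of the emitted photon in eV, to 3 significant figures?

The Bohr energies scale as Z², so for Z = 2: E_n = −54.40/n² eV.
E_6 = −54.40/36 = −1.511 eV and E_5 = −54.40/25 = −2.176 eV.
The photon energy is |E_6 − E_5| = 0.665 eV.

0.665 eV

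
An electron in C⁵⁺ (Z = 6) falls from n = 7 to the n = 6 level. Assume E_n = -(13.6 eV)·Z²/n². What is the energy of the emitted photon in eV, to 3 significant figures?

The Bohr energies scale as Z², so for Z = 6: E_n = −489.6/n² eV.
E_7 = −489.6/49 = −9.992 eV and E_6 = −489.6/36 = −13.60 eV.
The photon energy is |E_7 − E_6| = 3.61 eV.

3.61 eV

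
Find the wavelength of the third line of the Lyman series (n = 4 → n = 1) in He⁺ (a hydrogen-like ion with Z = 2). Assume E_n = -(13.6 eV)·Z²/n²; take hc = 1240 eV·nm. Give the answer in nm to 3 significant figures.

The Lyman series terminates on n_f = 1; the third line has n_i = 1+3 = 4.
ΔE = 54.40 × (1/1² − 1/4²) = 51.00 eV.
λ = 1240 / 51.00 = 24.3 nm.

24.3 nm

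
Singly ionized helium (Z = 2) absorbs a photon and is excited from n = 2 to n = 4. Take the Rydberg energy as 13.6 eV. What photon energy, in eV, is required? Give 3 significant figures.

The Bohr energies scale as Z², so for Z = 2: E_n = −54.40/n² eV.
E_4 = −54.40/16 = −3.400 eV and E_2 = −54.40/4 = −13.60 eV.
The photon energy is |E_4 − E_2| = 10.2 eV.

10.2 eV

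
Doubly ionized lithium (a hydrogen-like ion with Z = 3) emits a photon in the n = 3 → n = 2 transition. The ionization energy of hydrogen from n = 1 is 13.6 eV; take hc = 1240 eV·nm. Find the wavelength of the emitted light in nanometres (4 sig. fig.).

72.94 nm

For Z = 3 the level energies scale as Z², so the effective Rydberg energy is 13.6 × 9 = 122.4 eV.
ΔE = 122.4 × (1/2² − 1/3²) = 122.4 × 0.1389 = 17.00 eV.
λ = hc/ΔE = 1240 / 17.00 = 72.94 nm.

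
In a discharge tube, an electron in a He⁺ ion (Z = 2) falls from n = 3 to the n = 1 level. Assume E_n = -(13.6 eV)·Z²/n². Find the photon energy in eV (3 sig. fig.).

48.4 eV

The Bohr energies scale as Z², so for Z = 2: E_n = −54.40/n² eV.
E_3 = −54.40/9 = −6.044 eV and E_1 = −54.40/1 = −54.40 eV.
The photon energy is |E_3 − E_1| = 48.4 eV.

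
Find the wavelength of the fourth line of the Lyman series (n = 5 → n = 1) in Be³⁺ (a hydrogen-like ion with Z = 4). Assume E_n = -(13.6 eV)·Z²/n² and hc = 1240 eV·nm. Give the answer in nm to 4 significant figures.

5.936 nm

The Lyman series terminates on n_f = 1; the fourth line has n_i = 1+4 = 5.
ΔE = 217.6 × (1/1² − 1/5²) = 208.9 eV.
λ = 1240 / 208.9 = 5.936 nm.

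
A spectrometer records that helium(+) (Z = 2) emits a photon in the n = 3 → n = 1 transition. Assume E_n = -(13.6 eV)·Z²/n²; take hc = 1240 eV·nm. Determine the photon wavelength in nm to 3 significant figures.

For Z = 2 the level energies scale as Z², so the effective Rydberg energy is 13.6 × 4 = 54.40 eV.
ΔE = 54.40 × (1/1² − 1/3²) = 54.40 × 0.8889 = 48.36 eV.
λ = hc/ΔE = 1240 / 48.36 = 25.6 nm.

25.6 nm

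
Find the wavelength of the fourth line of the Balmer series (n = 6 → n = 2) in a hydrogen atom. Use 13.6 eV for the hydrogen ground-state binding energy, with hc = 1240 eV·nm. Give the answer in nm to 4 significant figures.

410.3 nm

The Balmer series terminates on n_f = 2; the fourth line has n_i = 2+4 = 6.
ΔE = 13.60 × (1/2² − 1/6²) = 3.022 eV.
λ = 1240 / 3.022 = 410.3 nm.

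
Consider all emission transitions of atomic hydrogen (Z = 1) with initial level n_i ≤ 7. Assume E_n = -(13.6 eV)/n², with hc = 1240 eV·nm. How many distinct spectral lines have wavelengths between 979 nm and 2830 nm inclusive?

6

Enumerate all n_i → n_f pairs with 1 ≤ n_f < n_i ≤ 7 and compute λ = 1240 / [13.6·1·(1/n_f² − 1/n_i²)].
Lines falling in [979, 2830] nm: 7→3 (1005 nm), 6→3 (1094 nm), 5→3 (1282 nm), 4→3 (1876 nm), 7→4 (2166 nm), 6→4 (2626 nm).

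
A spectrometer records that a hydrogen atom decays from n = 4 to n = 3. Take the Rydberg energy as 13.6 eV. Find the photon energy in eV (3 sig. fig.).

E_4 = −13.60/16 = −0.8500 eV and E_3 = −13.60/9 = −1.511 eV.
The photon energy is |E_4 − E_3| = 0.661 eV.

0.661 eV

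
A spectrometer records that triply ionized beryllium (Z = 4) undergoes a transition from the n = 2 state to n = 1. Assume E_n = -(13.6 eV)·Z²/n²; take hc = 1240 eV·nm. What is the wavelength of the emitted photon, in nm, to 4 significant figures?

7.598 nm

For Z = 4 the level energies scale as Z², so the effective Rydberg energy is 13.6 × 16 = 217.6 eV.
ΔE = 217.6 × (1/1² − 1/2²) = 217.6 × 0.7500 = 163.2 eV.
λ = hc/ΔE = 1240 / 163.2 = 7.598 nm.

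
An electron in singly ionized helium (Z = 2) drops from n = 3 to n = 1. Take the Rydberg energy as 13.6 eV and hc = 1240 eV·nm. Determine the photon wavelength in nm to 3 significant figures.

25.6 nm

For Z = 2 the level energies scale as Z², so the effective Rydberg energy is 13.6 × 4 = 54.40 eV.
ΔE = 54.40 × (1/1² − 1/3²) = 54.40 × 0.8889 = 48.36 eV.
λ = hc/ΔE = 1240 / 48.36 = 25.6 nm.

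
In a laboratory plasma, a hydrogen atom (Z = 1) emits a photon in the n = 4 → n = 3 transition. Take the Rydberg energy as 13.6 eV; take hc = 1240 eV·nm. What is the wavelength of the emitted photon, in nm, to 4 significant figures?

ΔE = 13.60 × (1/3² − 1/4²) = 13.60 × 0.04861 = 0.6611 eV.
λ = hc/ΔE = 1240 / 0.6611 = 1876 nm.
This line belongs to the Paschen series.

1876 nm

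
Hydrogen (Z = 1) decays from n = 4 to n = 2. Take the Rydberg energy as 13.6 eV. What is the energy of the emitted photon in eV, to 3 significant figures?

2.55 eV

E_4 = −13.60/16 = −0.8500 eV and E_2 = −13.60/4 = −3.400 eV.
The photon energy is |E_4 − E_2| = 2.55 eV.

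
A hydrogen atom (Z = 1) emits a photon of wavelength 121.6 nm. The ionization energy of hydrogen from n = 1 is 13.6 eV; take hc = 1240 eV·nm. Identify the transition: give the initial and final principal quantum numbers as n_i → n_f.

n_i = 2, n_f = 1

The photon energy is ΔE = hc/λ = 1240 / 121.6 = 10.20 eV.
With Z = 1, ΔE = 13.60 × (1/n_f² − 1/n_i²), so 1/n_f² − 1/n_i² = 0.7498.
Trying n_f = 1 gives 1/n_i² = 0.2502, i.e. n_i ≈ 2; this pair matches.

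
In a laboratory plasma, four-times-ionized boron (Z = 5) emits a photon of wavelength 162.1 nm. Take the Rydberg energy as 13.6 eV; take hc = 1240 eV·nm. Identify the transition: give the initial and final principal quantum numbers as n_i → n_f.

The photon energy is ΔE = hc/λ = 1240 / 162.1 = 7.650 eV.
With Z = 5, ΔE = 340.0 × (1/n_f² − 1/n_i²), so 1/n_f² − 1/n_i² = 0.02250.
Trying n_f = 4 gives 1/n_i² = 0.04000, i.e. n_i ≈ 5; this pair matches.

n_i = 5, n_f = 4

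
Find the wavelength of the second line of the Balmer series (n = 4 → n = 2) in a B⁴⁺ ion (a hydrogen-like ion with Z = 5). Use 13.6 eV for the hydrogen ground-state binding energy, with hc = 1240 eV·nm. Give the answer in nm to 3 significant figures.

19.5 nm

The Balmer series terminates on n_f = 2; the second line has n_i = 2+2 = 4.
ΔE = 340.0 × (1/2² − 1/4²) = 63.75 eV.
λ = 1240 / 63.75 = 19.5 nm.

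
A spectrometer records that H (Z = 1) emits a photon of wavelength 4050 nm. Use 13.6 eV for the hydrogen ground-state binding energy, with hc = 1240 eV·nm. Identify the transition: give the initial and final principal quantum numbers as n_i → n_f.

n_i = 5, n_f = 4

The photon energy is ΔE = hc/λ = 1240 / 4050 = 0.3062 eV.
With Z = 1, ΔE = 13.60 × (1/n_f² − 1/n_i²), so 1/n_f² − 1/n_i² = 0.02251.
Trying n_f = 4 gives 1/n_i² = 0.03999, i.e. n_i ≈ 5; this pair matches.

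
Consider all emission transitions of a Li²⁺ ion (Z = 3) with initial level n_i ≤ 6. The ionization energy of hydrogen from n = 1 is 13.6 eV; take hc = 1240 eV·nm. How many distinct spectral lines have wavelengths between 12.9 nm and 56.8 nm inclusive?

4

Enumerate all n_i → n_f pairs with 1 ≤ n_f < n_i ≤ 6 and compute λ = 1240 / [13.6·9·(1/n_f² − 1/n_i²)].
Lines falling in [12.9, 56.8] nm: 2→1 (13.51 nm), 6→2 (45.59 nm), 5→2 (48.24 nm), 4→2 (54.03 nm).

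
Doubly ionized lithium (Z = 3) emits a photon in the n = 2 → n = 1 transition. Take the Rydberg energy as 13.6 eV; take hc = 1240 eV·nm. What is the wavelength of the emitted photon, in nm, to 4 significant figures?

13.51 nm

For Z = 3 the level energies scale as Z², so the effective Rydberg energy is 13.6 × 9 = 122.4 eV.
ΔE = 122.4 × (1/1² − 1/2²) = 122.4 × 0.7500 = 91.80 eV.
λ = hc/ΔE = 1240 / 91.80 = 13.51 nm.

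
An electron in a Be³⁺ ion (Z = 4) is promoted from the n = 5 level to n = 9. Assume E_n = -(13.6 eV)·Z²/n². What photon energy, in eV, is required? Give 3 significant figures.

The Bohr energies scale as Z², so for Z = 4: E_n = −217.6/n² eV.
E_9 = −217.6/81 = −2.686 eV and E_5 = −217.6/25 = −8.704 eV.
The photon energy is |E_9 − E_5| = 6.02 eV.

6.02 eV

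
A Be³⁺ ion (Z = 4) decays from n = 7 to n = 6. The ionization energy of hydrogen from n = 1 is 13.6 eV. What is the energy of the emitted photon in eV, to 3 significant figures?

1.60 eV

The Bohr energies scale as Z², so for Z = 4: E_n = −217.6/n² eV.
E_7 = −217.6/49 = −4.441 eV and E_6 = −217.6/36 = −6.044 eV.
The photon energy is |E_7 − E_6| = 1.60 eV.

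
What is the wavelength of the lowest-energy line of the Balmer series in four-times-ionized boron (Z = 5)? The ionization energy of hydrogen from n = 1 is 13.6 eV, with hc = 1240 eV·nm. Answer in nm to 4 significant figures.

The Balmer series terminates on n_f = 2; the first line has n_i = 2+1 = 3.
ΔE = 340.0 × (1/2² − 1/3²) = 47.22 eV.
λ = 1240 / 47.22 = 26.26 nm.

26.26 nm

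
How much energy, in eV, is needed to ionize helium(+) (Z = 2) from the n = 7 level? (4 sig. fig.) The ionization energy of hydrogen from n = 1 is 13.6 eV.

1.110 eV

E_n = −13.6 Z²/n² = −54.40/n² eV for Z = 2.
E_7 = −54.40/49 = −1.110 eV, so ionization (to E = 0) requires 1.110 eV.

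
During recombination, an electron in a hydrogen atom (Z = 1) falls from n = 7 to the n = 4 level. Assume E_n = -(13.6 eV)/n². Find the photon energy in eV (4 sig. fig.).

E_7 = −13.60/49 = −0.2776 eV and E_4 = −13.60/16 = −0.8500 eV.
The photon energy is |E_7 − E_4| = 0.5724 eV.

0.5724 eV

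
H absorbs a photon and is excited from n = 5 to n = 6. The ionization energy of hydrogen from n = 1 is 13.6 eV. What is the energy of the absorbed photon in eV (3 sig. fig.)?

0.166 eV

E_6 = −13.60/36 = −0.3778 eV and E_5 = −13.60/25 = −0.5440 eV.
The photon energy is |E_6 − E_5| = 0.166 eV.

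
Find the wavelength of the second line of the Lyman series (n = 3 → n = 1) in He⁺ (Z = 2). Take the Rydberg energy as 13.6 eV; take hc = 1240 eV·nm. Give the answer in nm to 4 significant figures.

25.64 nm

The Lyman series terminates on n_f = 1; the second line has n_i = 1+2 = 3.
ΔE = 54.40 × (1/1² − 1/3²) = 48.36 eV.
λ = 1240 / 48.36 = 25.64 nm.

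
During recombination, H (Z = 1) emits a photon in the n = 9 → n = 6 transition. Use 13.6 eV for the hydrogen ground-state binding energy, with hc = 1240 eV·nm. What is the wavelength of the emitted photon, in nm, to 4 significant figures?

5908 nm

ΔE = 13.60 × (1/6² − 1/9²) = 13.60 × 0.01543 = 0.2099 eV.
λ = hc/ΔE = 1240 / 0.2099 = 5908 nm.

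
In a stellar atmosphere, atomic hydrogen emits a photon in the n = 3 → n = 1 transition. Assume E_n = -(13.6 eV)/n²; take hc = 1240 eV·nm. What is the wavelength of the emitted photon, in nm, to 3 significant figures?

103 nm

ΔE = 13.60 × (1/1² − 1/3²) = 13.60 × 0.8889 = 12.09 eV.
λ = hc/ΔE = 1240 / 12.09 = 103 nm.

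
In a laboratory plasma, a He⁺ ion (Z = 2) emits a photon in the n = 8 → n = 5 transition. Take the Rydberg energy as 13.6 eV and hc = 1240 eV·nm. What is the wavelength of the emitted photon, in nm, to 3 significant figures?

935 nm

For Z = 2 the level energies scale as Z², so the effective Rydberg energy is 13.6 × 4 = 54.40 eV.
ΔE = 54.40 × (1/5² − 1/8²) = 54.40 × 0.02438 = 1.326 eV.
λ = hc/ΔE = 1240 / 1.326 = 935 nm.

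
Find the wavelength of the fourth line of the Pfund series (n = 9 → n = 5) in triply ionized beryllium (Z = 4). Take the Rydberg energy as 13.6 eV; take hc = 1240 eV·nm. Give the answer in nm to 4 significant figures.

The Pfund series terminates on n_f = 5; the fourth line has n_i = 5+4 = 9.
ΔE = 217.6 × (1/5² − 1/9²) = 6.018 eV.
λ = 1240 / 6.018 = 206.1 nm.

206.1 nm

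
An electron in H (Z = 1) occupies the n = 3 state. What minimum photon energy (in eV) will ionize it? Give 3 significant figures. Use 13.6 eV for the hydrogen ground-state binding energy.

E_3 = −13.60/9 = −1.51 eV, so ionization (to E = 0) requires 1.51 eV.

1.51 eV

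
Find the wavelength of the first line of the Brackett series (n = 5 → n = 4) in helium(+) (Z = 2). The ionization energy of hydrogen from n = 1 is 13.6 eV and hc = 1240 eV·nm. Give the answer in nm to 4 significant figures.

1013 nm

The Brackett series terminates on n_f = 4; the first line has n_i = 4+1 = 5.
ΔE = 54.40 × (1/4² − 1/5²) = 1.224 eV.
λ = 1240 / 1.224 = 1013 nm.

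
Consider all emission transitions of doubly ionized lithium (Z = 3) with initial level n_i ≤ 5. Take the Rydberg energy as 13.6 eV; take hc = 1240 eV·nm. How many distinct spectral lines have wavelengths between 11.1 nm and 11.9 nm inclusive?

1

Enumerate all n_i → n_f pairs with 1 ≤ n_f < n_i ≤ 5 and compute λ = 1240 / [13.6·9·(1/n_f² − 1/n_i²)].
Lines falling in [11.1, 11.9] nm: 3→1 (11.40 nm).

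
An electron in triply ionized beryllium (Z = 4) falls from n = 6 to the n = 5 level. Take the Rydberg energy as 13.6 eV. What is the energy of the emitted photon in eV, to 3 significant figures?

The Bohr energies scale as Z², so for Z = 4: E_n = −217.6/n² eV.
E_6 = −217.6/36 = −6.044 eV and E_5 = −217.6/25 = −8.704 eV.
The photon energy is |E_6 − E_5| = 2.66 eV.

2.66 eV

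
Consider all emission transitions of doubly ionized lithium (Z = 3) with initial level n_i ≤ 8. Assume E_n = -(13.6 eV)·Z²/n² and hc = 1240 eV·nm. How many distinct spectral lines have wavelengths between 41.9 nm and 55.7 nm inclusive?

5

Enumerate all n_i → n_f pairs with 1 ≤ n_f < n_i ≤ 8 and compute λ = 1240 / [13.6·9·(1/n_f² − 1/n_i²)].
Lines falling in [41.9, 55.7] nm: 8→2 (43.22 nm), 7→2 (44.12 nm), 6→2 (45.59 nm), 5→2 (48.24 nm), 4→2 (54.03 nm).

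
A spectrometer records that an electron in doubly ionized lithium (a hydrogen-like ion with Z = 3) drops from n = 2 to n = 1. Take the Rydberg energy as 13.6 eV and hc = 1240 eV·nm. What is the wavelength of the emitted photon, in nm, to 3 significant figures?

For Z = 3 the level energies scale as Z², so the effective Rydberg energy is 13.6 × 9 = 122.4 eV.
ΔE = 122.4 × (1/1² − 1/2²) = 122.4 × 0.7500 = 91.80 eV.
λ = hc/ΔE = 1240 / 91.80 = 13.5 nm.

13.5 nm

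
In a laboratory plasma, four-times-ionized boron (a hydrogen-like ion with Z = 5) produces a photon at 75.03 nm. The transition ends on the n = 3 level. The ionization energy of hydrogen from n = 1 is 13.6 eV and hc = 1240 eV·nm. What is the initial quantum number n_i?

The photon energy is ΔE = hc/λ = 1240 / 75.03 = 16.53 eV.
With Z = 5, ΔE = 340.0 × (1/n_f² − 1/n_i²), so 1/n_f² − 1/n_i² = 0.04861.
With n_f = 3: 1/n_i² = 1/9 − 0.04861 = 0.06250, so n_i ≈ 4.00.

n_i = 4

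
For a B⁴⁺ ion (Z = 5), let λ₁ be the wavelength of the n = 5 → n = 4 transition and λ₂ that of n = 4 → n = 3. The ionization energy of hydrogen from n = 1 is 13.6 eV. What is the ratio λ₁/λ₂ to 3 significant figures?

2.16

λ ∝ 1/ΔE ∝ 1/(1/n_f² − 1/n_i²), and the Z² and hc factors cancel in the ratio.
λ₁/λ₂ = (1/3² − 1/4²)/(1/4² − 1/5²) = 0.04861/0.02250 = 2.16.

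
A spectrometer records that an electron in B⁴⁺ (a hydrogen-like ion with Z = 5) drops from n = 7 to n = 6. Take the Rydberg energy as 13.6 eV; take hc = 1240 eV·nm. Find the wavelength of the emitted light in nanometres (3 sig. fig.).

For Z = 5 the level energies scale as Z², so the effective Rydberg energy is 13.6 × 25 = 340.0 eV.
ΔE = 340.0 × (1/6² − 1/7²) = 340.0 × 0.007370 = 2.506 eV.
λ = hc/ΔE = 1240 / 2.506 = 495 nm.

495 nm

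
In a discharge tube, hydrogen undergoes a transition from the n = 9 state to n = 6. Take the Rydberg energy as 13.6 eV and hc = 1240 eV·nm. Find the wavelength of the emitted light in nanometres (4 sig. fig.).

ΔE = 13.60 × (1/6² − 1/9²) = 13.60 × 0.01543 = 0.2099 eV.
λ = hc/ΔE = 1240 / 0.2099 = 5908 nm.

5908 nm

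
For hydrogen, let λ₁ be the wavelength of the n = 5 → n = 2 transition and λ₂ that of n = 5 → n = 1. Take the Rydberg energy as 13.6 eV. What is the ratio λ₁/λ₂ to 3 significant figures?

4.57

λ ∝ 1/ΔE ∝ 1/(1/n_f² − 1/n_i²), and the Z² and hc factors cancel in the ratio.
λ₁/λ₂ = (1/1² − 1/5²)/(1/2² − 1/5²) = 0.9600/0.2100 = 4.57.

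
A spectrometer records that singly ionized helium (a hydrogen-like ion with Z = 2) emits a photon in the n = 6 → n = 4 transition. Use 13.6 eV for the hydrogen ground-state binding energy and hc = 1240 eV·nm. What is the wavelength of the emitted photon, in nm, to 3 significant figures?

656 nm

For Z = 2 the level energies scale as Z², so the effective Rydberg energy is 13.6 × 4 = 54.40 eV.
ΔE = 54.40 × (1/4² − 1/6²) = 54.40 × 0.03472 = 1.889 eV.
λ = hc/ΔE = 1240 / 1.889 = 656 nm.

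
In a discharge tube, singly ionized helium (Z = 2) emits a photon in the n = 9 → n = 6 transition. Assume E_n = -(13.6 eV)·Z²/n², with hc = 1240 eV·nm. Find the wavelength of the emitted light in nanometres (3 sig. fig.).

For Z = 2 the level energies scale as Z², so the effective Rydberg energy is 13.6 × 4 = 54.40 eV.
ΔE = 54.40 × (1/6² − 1/9²) = 54.40 × 0.01543 = 0.8395 eV.
λ = hc/ΔE = 1240 / 0.8395 = 1480 nm.

1480 nm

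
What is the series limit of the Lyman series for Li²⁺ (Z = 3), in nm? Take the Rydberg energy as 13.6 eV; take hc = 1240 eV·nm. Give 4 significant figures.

The Lyman series has lower level n_f = 1; the series limit corresponds to n_i → ∞.
ΔE_max = 13.6 × 9 / 1² = 122.4 eV.
λ_min = 1240 / 122.4 = 10.13 nm.

10.13 nm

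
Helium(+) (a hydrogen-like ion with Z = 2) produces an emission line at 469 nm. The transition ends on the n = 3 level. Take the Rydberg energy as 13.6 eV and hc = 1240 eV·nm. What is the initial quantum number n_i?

The photon energy is ΔE = hc/λ = 1240 / 469 = 2.644 eV.
With Z = 2, ΔE = 54.40 × (1/n_f² − 1/n_i²), so 1/n_f² − 1/n_i² = 0.04860.
With n_f = 3: 1/n_i² = 1/9 − 0.04860 = 0.06251, so n_i ≈ 4.00.

n_i = 4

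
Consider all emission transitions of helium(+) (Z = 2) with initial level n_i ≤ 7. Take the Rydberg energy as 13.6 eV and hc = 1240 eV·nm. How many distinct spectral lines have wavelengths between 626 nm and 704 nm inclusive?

Enumerate all n_i → n_f pairs with 1 ≤ n_f < n_i ≤ 7 and compute λ = 1240 / [13.6·4·(1/n_f² − 1/n_i²)].
Lines falling in [626, 704] nm: 6→4 (656.5 nm).

1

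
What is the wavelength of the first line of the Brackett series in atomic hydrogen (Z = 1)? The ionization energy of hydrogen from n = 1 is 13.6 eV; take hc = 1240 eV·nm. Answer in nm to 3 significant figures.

The Brackett series terminates on n_f = 4; the first line has n_i = 4+1 = 5.
ΔE = 13.60 × (1/4² − 1/5²) = 0.3060 eV.
λ = 1240 / 0.3060 = 4050 nm.

4050 nm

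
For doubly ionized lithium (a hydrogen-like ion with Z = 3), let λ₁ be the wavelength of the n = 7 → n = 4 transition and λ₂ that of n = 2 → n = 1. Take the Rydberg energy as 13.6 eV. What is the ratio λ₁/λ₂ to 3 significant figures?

17.8

λ ∝ 1/ΔE ∝ 1/(1/n_f² − 1/n_i²), and the Z² and hc factors cancel in the ratio.
λ₁/λ₂ = (1/1² − 1/2²)/(1/4² − 1/7²) = 0.7500/0.04209 = 17.8.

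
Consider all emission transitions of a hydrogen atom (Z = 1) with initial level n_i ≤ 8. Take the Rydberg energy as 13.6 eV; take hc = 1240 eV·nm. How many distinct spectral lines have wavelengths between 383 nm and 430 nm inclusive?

Enumerate all n_i → n_f pairs with 1 ≤ n_f < n_i ≤ 8 and compute λ = 1240 / [13.6·1·(1/n_f² − 1/n_i²)].
Lines falling in [383, 430] nm: 8→2 (389.0 nm), 7→2 (397.1 nm), 6→2 (410.3 nm).

3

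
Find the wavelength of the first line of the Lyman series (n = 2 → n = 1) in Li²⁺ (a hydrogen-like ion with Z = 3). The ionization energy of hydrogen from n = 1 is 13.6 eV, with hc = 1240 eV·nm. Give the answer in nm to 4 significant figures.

The Lyman series terminates on n_f = 1; the first line has n_i = 1+1 = 2.
ΔE = 122.4 × (1/1² − 1/2²) = 91.80 eV.
λ = 1240 / 91.80 = 13.51 nm.

13.51 nm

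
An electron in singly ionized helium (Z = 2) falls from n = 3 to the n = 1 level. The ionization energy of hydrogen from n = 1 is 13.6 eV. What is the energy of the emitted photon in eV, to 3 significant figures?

48.4 eV

The Bohr energies scale as Z², so for Z = 2: E_n = −54.40/n² eV.
E_3 = −54.40/9 = −6.044 eV and E_1 = −54.40/1 = −54.40 eV.
The photon energy is |E_3 − E_1| = 48.4 eV.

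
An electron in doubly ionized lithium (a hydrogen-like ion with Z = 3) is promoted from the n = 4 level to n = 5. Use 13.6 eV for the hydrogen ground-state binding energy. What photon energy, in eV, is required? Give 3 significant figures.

The Bohr energies scale as Z², so for Z = 3: E_n = −122.4/n² eV.
E_5 = −122.4/25 = −4.896 eV and E_4 = −122.4/16 = −7.650 eV.
The photon energy is |E_5 − E_4| = 2.75 eV.

2.75 eV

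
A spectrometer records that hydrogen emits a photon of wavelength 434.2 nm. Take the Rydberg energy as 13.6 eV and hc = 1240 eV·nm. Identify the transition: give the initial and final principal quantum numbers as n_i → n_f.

n_i = 5, n_f = 2

The photon energy is ΔE = hc/λ = 1240 / 434.2 = 2.856 eV.
With Z = 1, ΔE = 13.60 × (1/n_f² − 1/n_i²), so 1/n_f² − 1/n_i² = 0.2100.
Trying n_f = 2 gives 1/n_i² = 0.04001, i.e. n_i ≈ 5; this pair matches.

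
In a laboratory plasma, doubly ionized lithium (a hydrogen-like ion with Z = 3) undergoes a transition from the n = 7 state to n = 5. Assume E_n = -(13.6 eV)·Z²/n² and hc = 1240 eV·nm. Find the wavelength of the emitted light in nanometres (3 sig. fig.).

517 nm

For Z = 3 the level energies scale as Z², so the effective Rydberg energy is 13.6 × 9 = 122.4 eV.
ΔE = 122.4 × (1/5² − 1/7²) = 122.4 × 0.01959 = 2.398 eV.
λ = hc/ΔE = 1240 / 2.398 = 517 nm.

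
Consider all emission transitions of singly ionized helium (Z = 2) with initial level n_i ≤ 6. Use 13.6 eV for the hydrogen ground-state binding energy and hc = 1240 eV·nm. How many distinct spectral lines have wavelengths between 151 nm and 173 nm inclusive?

1

Enumerate all n_i → n_f pairs with 1 ≤ n_f < n_i ≤ 6 and compute λ = 1240 / [13.6·4·(1/n_f² − 1/n_i²)].
Lines falling in [151, 173] nm: 3→2 (164.1 nm).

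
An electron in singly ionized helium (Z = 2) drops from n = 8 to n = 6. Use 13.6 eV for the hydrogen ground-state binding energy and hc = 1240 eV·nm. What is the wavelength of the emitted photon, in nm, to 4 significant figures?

For Z = 2 the level energies scale as Z², so the effective Rydberg energy is 13.6 × 4 = 54.40 eV.
ΔE = 54.40 × (1/6² − 1/8²) = 54.40 × 0.01215 = 0.6611 eV.
λ = hc/ΔE = 1240 / 0.6611 = 1876 nm.

1876 nm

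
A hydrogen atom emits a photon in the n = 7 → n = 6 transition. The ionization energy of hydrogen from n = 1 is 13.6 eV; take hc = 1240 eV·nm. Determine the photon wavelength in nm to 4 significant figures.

ΔE = 13.60 × (1/6² − 1/7²) = 13.60 × 0.007370 = 0.1002 eV.
λ = hc/ΔE = 1240 / 0.1002 = 12370 nm.

12370 nm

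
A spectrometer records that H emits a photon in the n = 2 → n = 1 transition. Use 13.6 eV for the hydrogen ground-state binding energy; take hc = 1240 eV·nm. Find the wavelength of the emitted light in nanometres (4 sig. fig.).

121.6 nm

ΔE = 13.60 × (1/1² − 1/2²) = 13.60 × 0.7500 = 10.20 eV.
λ = hc/ΔE = 1240 / 10.20 = 121.6 nm.
This line belongs to the Lyman series.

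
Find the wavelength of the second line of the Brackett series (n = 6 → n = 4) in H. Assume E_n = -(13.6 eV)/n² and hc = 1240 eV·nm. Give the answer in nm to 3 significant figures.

The Brackett series terminates on n_f = 4; the second line has n_i = 4+2 = 6.
ΔE = 13.60 × (1/4² − 1/6²) = 0.4722 eV.
λ = 1240 / 0.4722 = 2630 nm.

2630 nm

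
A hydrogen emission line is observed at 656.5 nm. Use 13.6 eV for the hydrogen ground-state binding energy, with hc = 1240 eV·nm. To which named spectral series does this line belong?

ΔE = 1240/656.5 = 1.889 eV.
This matches 13.6 × (1/2² − 1/3²), so n_f = 2: the Balmer series.

Balmer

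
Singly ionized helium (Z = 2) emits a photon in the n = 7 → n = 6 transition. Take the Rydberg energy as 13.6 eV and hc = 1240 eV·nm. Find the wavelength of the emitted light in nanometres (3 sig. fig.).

For Z = 2 the level energies scale as Z², so the effective Rydberg energy is 13.6 × 4 = 54.40 eV.
ΔE = 54.40 × (1/6² − 1/7²) = 54.40 × 0.007370 = 0.4009 eV.
λ = hc/ΔE = 1240 / 0.4009 = 3090 nm.

3090 nm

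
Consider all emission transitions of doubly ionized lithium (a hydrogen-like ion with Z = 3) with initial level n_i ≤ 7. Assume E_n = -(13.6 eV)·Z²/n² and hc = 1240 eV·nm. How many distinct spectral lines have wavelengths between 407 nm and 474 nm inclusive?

Enumerate all n_i → n_f pairs with 1 ≤ n_f < n_i ≤ 7 and compute λ = 1240 / [13.6·9·(1/n_f² − 1/n_i²)].
Lines falling in [407, 474] nm: 5→4 (450.3 nm).

1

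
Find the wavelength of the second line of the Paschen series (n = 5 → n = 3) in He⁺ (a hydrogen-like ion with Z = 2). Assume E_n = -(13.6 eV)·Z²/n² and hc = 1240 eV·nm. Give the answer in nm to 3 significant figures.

The Paschen series terminates on n_f = 3; the second line has n_i = 3+2 = 5.
ΔE = 54.40 × (1/3² − 1/5²) = 3.868 eV.
λ = 1240 / 3.868 = 321 nm.

321 nm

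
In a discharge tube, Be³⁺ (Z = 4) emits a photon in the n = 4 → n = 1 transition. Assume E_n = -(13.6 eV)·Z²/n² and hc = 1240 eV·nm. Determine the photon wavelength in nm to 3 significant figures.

For Z = 4 the level energies scale as Z², so the effective Rydberg energy is 13.6 × 16 = 217.6 eV.
ΔE = 217.6 × (1/1² − 1/4²) = 217.6 × 0.9375 = 204.0 eV.
λ = hc/ΔE = 1240 / 204.0 = 6.08 nm.

6.08 nm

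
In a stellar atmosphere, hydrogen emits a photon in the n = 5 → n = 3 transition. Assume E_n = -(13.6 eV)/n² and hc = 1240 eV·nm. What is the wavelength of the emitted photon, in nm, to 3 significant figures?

ΔE = 13.60 × (1/3² − 1/5²) = 13.60 × 0.07111 = 0.9671 eV.
λ = hc/ΔE = 1240 / 0.9671 = 1280 nm.
This line belongs to the Paschen series.

1280 nm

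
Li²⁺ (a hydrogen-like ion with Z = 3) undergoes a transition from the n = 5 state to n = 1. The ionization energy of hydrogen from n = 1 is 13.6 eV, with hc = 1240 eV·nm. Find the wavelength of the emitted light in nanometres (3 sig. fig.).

For Z = 3 the level energies scale as Z², so the effective Rydberg energy is 13.6 × 9 = 122.4 eV.
ΔE = 122.4 × (1/1² − 1/5²) = 122.4 × 0.9600 = 117.5 eV.
λ = hc/ΔE = 1240 / 117.5 = 10.6 nm.

10.6 nm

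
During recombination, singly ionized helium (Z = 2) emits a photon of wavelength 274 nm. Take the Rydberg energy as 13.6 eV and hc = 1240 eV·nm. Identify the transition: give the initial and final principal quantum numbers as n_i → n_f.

n_i = 6, n_f = 3

The photon energy is ΔE = hc/λ = 1240 / 274 = 4.526 eV.
With Z = 2, ΔE = 54.40 × (1/n_f² − 1/n_i²), so 1/n_f² − 1/n_i² = 0.08319.
Trying n_f = 3 gives 1/n_i² = 0.02792, i.e. n_i ≈ 6; this pair matches.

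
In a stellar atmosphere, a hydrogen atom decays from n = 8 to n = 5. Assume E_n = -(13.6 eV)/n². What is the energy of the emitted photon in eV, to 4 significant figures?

E_8 = −13.60/64 = −0.2125 eV and E_5 = −13.60/25 = −0.5440 eV.
The photon energy is |E_8 − E_5| = 0.3315 eV.

0.3315 eV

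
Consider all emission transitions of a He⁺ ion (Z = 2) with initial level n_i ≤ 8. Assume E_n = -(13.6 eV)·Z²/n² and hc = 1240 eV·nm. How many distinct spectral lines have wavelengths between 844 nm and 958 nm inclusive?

1

Enumerate all n_i → n_f pairs with 1 ≤ n_f < n_i ≤ 8 and compute λ = 1240 / [13.6·4·(1/n_f² − 1/n_i²)].
Lines falling in [844, 958] nm: 8→5 (935.1 nm).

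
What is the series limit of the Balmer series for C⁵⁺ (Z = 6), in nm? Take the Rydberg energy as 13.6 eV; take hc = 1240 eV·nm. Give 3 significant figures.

The Balmer series has lower level n_f = 2; the series limit corresponds to n_i → ∞.
ΔE_max = 13.6 × 36 / 2² = 122.4 eV.
λ_min = 1240 / 122.4 = 10.1 nm.

10.1 nm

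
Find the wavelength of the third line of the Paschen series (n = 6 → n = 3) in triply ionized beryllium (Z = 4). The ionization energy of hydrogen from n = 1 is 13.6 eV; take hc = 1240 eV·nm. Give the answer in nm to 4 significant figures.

The Paschen series terminates on n_f = 3; the third line has n_i = 3+3 = 6.
ΔE = 217.6 × (1/3² − 1/6²) = 18.13 eV.
λ = 1240 / 18.13 = 68.38 nm.

68.38 nm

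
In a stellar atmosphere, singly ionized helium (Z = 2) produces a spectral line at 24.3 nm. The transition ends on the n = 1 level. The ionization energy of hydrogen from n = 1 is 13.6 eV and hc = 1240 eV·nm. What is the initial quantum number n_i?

n_i = 4

The photon energy is ΔE = hc/λ = 1240 / 24.3 = 51.03 eV.
With Z = 2, ΔE = 54.40 × (1/n_f² − 1/n_i²), so 1/n_f² − 1/n_i² = 0.9380.
With n_f = 1: 1/n_i² = 1/1 − 0.9380 = 0.06197, so n_i ≈ 4.02.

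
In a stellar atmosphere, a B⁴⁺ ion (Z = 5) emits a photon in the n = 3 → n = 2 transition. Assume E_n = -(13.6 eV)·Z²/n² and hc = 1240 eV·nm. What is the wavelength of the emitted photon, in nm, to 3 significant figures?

For Z = 5 the level energies scale as Z², so the effective Rydberg energy is 13.6 × 25 = 340.0 eV.
ΔE = 340.0 × (1/2² − 1/3²) = 340.0 × 0.1389 = 47.22 eV.
λ = hc/ΔE = 1240 / 47.22 = 26.3 nm.

26.3 nm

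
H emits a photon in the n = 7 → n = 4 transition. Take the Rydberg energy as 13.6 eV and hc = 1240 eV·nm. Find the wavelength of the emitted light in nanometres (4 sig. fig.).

ΔE = 13.60 × (1/4² − 1/7²) = 13.60 × 0.04209 = 0.5724 eV.
λ = hc/ΔE = 1240 / 0.5724 = 2166 nm.

2166 nm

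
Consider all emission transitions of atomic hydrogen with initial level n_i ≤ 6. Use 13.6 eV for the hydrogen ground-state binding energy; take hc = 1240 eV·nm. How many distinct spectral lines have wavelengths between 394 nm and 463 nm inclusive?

2

Enumerate all n_i → n_f pairs with 1 ≤ n_f < n_i ≤ 6 and compute λ = 1240 / [13.6·1·(1/n_f² − 1/n_i²)].
Lines falling in [394, 463] nm: 6→2 (410.3 nm), 5→2 (434.2 nm).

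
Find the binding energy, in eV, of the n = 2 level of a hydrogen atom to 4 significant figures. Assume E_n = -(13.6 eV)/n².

3.400 eV

E_2 = −13.60/4 = −3.400 eV, so ionization (to E = 0) requires 3.400 eV.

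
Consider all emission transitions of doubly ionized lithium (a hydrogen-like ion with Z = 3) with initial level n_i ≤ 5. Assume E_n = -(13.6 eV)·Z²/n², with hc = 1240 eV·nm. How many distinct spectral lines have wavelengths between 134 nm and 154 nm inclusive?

Enumerate all n_i → n_f pairs with 1 ≤ n_f < n_i ≤ 5 and compute λ = 1240 / [13.6·9·(1/n_f² − 1/n_i²)].
Lines falling in [134, 154] nm: 5→3 (142.5 nm).

1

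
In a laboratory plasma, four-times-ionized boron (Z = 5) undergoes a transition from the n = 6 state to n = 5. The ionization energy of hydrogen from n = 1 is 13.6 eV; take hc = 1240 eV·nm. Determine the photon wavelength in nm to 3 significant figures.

298 nm

For Z = 5 the level energies scale as Z², so the effective Rydberg energy is 13.6 × 25 = 340.0 eV.
ΔE = 340.0 × (1/5² − 1/6²) = 340.0 × 0.01222 = 4.156 eV.
λ = hc/ΔE = 1240 / 4.156 = 298 nm.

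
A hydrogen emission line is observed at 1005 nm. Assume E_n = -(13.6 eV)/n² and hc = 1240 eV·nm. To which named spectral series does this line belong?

ΔE = 1240/1005 = 1.234 eV.
This matches 13.6 × (1/3² − 1/7²), so n_f = 3: the Paschen series.

Paschen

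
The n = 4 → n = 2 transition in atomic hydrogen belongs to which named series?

Balmer

The series is set by the lower level: n_f = 2 is the Balmer series.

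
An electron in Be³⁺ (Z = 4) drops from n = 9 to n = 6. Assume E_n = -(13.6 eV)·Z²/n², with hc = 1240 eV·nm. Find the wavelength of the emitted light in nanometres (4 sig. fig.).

For Z = 4 the level energies scale as Z², so the effective Rydberg energy is 13.6 × 16 = 217.6 eV.
ΔE = 217.6 × (1/6² − 1/9²) = 217.6 × 0.01543 = 3.358 eV.
λ = hc/ΔE = 1240 / 3.358 = 369.3 nm.

369.3 nm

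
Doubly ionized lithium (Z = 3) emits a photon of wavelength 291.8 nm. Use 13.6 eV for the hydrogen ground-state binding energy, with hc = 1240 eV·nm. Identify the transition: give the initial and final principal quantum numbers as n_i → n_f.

n_i = 6, n_f = 4

The photon energy is ΔE = hc/λ = 1240 / 291.8 = 4.249 eV.
With Z = 3, ΔE = 122.4 × (1/n_f² − 1/n_i²), so 1/n_f² − 1/n_i² = 0.03472.
Trying n_f = 4 gives 1/n_i² = 0.02778, i.e. n_i ≈ 6; this pair matches.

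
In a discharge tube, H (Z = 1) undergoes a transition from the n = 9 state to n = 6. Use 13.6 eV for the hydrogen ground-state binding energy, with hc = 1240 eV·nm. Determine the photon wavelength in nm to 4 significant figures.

5908 nm

ΔE = 13.60 × (1/6² − 1/9²) = 13.60 × 0.01543 = 0.2099 eV.
λ = hc/ΔE = 1240 / 0.2099 = 5908 nm.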